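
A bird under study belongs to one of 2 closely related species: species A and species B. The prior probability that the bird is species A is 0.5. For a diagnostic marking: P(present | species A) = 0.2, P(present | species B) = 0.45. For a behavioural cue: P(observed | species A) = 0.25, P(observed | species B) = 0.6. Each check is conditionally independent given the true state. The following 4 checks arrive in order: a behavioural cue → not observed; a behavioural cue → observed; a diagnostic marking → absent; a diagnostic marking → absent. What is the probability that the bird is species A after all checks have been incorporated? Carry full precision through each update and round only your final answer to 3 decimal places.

0.623

After a behavioural cue='not observed': P(species A) = 0.75·0.5000 / (0.75·0.5000 + 0.4·0.5000) ≈ 0.6522
After a behavioural cue='observed': P(species A) = 0.25·0.6522 / (0.25·0.6522 + 0.6·0.3478) ≈ 0.4386
After a diagnostic marking='absent': P(species A) = 0.8·0.4386 / (0.8·0.4386 + 0.55·0.5614) ≈ 0.5319
After a diagnostic marking='absent': P(species A) = 0.8·0.5319 / (0.8·0.5319 + 0.55·0.4681) ≈ 0.6231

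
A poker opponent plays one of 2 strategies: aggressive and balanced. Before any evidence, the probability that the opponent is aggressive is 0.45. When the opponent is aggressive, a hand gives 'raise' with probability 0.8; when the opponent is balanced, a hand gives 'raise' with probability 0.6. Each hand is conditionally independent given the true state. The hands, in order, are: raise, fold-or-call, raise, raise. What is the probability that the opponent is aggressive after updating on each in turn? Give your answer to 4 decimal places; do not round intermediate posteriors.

After 'raise': P(aggressive) = 0.8·0.4500 / (0.8·0.4500 + 0.6·0.5500) ≈ 0.5217
After 'fold-or-call': P(aggressive) = 0.2·0.5217 / (0.2·0.5217 + 0.4·0.4783) ≈ 0.3529
After 'raise': P(aggressive) = 0.8·0.3529 / (0.8·0.3529 + 0.6·0.6471) ≈ 0.4211
After 'raise': P(aggressive) = 0.8·0.4211 / (0.8·0.4211 + 0.6·0.5789) ≈ 0.4923

0.4923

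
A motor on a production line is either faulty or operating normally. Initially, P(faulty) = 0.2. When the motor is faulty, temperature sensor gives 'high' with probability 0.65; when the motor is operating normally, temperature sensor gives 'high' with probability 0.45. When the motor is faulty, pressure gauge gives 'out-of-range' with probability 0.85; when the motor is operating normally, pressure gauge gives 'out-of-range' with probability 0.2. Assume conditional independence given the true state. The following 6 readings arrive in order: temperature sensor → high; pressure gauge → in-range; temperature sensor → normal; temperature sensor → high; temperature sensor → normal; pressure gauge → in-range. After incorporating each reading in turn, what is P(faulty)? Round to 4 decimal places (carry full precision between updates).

0.0074

After temperature sensor='high': P(faulty) = 0.65·0.2000 / (0.65·0.2000 + 0.45·0.8000) ≈ 0.2653
After pressure gauge='in-range': P(faulty) = 0.15·0.2653 / (0.15·0.2653 + 0.8·0.7347) ≈ 0.0634
After temperature sensor='normal': P(faulty) = 0.35·0.0634 / (0.35·0.0634 + 0.55·0.9366) ≈ 0.0413
After temperature sensor='high': P(faulty) = 0.65·0.0413 / (0.65·0.0413 + 0.45·0.9587) ≈ 0.0586
After temperature sensor='normal': P(faulty) = 0.35·0.0586 / (0.35·0.0586 + 0.55·0.9414) ≈ 0.0381
After pressure gauge='in-range': P(faulty) = 0.15·0.0381 / (0.15·0.0381 + 0.8·0.9619) ≈ 0.0074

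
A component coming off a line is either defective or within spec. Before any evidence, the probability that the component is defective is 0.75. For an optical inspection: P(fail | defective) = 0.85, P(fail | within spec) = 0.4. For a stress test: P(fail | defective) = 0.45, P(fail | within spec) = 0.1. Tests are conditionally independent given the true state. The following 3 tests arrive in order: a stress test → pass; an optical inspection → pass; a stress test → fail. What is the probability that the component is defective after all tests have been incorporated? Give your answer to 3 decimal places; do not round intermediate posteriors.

After a stress test='pass': P(defective) = 0.55·0.7500 / (0.55·0.7500 + 0.9·0.2500) ≈ 0.6471
After an optical inspection='pass': P(defective) = 0.15·0.6471 / (0.15·0.6471 + 0.6·0.3529) ≈ 0.3143
After a stress test='fail': P(defective) = 0.45·0.3143 / (0.45·0.3143 + 0.1·0.6857) ≈ 0.6735

0.673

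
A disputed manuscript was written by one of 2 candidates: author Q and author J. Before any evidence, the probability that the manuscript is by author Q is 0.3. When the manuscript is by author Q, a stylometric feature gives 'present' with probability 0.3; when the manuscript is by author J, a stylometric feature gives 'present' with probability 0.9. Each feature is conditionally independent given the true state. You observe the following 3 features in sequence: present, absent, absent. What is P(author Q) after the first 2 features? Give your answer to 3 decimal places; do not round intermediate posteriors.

After 'present': P(author Q) = 0.3·0.3000 / (0.3·0.3000 + 0.9·0.7000) ≈ 0.1250
After 'absent': P(author Q) = 0.7·0.1250 / (0.7·0.1250 + 0.1·0.8750) ≈ 0.5000

0.500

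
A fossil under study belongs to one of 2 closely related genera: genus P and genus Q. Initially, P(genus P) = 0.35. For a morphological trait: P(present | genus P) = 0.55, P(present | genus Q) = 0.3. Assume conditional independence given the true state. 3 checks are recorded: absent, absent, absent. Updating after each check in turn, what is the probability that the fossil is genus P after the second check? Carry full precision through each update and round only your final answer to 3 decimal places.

Each posterior becomes the prior for the next update.
After 'absent': P(genus P) = 0.45·0.3500 / (0.45·0.3500 + 0.7·0.6500) ≈ 0.2571
After 'absent': P(genus P) = 0.45·0.2571 / (0.45·0.2571 + 0.7·0.7429) ≈ 0.1820

0.182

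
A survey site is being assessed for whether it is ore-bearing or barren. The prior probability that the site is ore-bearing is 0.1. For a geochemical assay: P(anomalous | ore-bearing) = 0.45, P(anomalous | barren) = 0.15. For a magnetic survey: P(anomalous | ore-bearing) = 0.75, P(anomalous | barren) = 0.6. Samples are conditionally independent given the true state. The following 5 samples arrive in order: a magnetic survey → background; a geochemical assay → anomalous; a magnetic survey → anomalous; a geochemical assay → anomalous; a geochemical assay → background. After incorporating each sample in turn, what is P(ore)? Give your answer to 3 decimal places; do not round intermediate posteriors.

0.336

After a magnetic survey='background': P(ore) = 0.25·0.1000 / (0.25·0.1000 + 0.4·0.9000) ≈ 0.0649
After a geochemical assay='anomalous': P(ore) = 0.45·0.0649 / (0.45·0.0649 + 0.15·0.9351) ≈ 0.1724
After a magnetic survey='anomalous': P(ore) = 0.75·0.1724 / (0.75·0.1724 + 0.6·0.8276) ≈ 0.2066
After a geochemical assay='anomalous': P(ore) = 0.45·0.2066 / (0.45·0.2066 + 0.15·0.7934) ≈ 0.4386
After a geochemical assay='background': P(ore) = 0.55·0.4386 / (0.55·0.4386 + 0.85·0.5614) ≈ 0.3358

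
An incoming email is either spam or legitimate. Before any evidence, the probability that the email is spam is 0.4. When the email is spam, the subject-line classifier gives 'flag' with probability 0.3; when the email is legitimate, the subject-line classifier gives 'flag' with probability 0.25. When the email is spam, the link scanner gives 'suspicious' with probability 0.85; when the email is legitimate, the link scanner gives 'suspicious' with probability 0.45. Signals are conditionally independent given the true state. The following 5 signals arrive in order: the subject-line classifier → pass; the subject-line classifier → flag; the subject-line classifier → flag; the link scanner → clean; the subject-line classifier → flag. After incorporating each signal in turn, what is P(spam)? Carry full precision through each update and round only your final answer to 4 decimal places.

Each posterior becomes the prior for the next update.
After the subject-line classifier='pass': P(spam) = 0.7·0.4000 / (0.7·0.4000 + 0.75·0.6000) ≈ 0.3836
After the subject-line classifier='flag': P(spam) = 0.3·0.3836 / (0.3·0.3836 + 0.25·0.6164) ≈ 0.4275
After the subject-line classifier='flag': P(spam) = 0.3·0.4275 / (0.3·0.4275 + 0.25·0.5725) ≈ 0.4726
After the link scanner='clean': P(spam) = 0.15·0.4726 / (0.15·0.4726 + 0.55·0.5274) ≈ 0.1964
After the subject-line classifier='flag': P(spam) = 0.3·0.1964 / (0.3·0.1964 + 0.25·0.8036) ≈ 0.2267

0.2267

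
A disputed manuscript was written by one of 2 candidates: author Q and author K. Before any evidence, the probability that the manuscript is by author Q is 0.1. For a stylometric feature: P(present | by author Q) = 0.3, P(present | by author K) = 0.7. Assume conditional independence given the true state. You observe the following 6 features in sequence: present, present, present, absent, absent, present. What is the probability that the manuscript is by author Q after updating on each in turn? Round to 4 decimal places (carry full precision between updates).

After 'present': P(author Q) = 0.3·0.1000 / (0.3·0.1000 + 0.7·0.9000) ≈ 0.0455
After 'present': P(author Q) = 0.3·0.0455 / (0.3·0.0455 + 0.7·0.9545) ≈ 0.0200
After 'present': P(author Q) = 0.3·0.0200 / (0.3·0.0200 + 0.7·0.9800) ≈ 0.0087
After 'absent': P(author Q) = 0.7·0.0087 / (0.7·0.0087 + 0.3·0.9913) ≈ 0.0200
After 'absent': P(author Q) = 0.7·0.0200 / (0.7·0.0200 + 0.3·0.9800) ≈ 0.0455
After 'present': P(author Q) = 0.3·0.0455 / (0.3·0.0455 + 0.7·0.9545) ≈ 0.0200

0.0200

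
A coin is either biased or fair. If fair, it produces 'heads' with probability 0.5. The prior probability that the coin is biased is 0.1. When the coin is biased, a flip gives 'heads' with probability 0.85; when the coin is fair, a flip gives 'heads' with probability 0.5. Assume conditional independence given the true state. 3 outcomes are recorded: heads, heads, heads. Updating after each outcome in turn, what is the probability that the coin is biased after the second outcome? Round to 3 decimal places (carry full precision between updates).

0.243

After 'heads': P(biased) = 0.85·0.1000 / (0.85·0.1000 + 0.5·0.9000) ≈ 0.1589
After 'heads': P(biased) = 0.85·0.1589 / (0.85·0.1589 + 0.5·0.8411) ≈ 0.2431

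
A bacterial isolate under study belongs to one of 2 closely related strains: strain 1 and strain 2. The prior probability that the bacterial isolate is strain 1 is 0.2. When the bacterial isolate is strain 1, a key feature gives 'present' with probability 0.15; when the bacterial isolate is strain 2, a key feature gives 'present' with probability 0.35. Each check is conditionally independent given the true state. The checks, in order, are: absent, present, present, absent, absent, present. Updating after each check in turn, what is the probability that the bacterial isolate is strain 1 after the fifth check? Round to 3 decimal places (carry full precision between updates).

After 'absent': P(strain 1) = 0.85·0.2000 / (0.85·0.2000 + 0.65·0.8000) ≈ 0.2464
After 'present': P(strain 1) = 0.15·0.2464 / (0.15·0.2464 + 0.35·0.7536) ≈ 0.1229
After 'present': P(strain 1) = 0.15·0.1229 / (0.15·0.1229 + 0.35·0.8771) ≈ 0.0566
After 'absent': P(strain 1) = 0.85·0.0566 / (0.85·0.0566 + 0.65·0.9434) ≈ 0.0728
After 'absent': P(strain 1) = 0.85·0.0728 / (0.85·0.0728 + 0.65·0.9272) ≈ 0.0931

0.093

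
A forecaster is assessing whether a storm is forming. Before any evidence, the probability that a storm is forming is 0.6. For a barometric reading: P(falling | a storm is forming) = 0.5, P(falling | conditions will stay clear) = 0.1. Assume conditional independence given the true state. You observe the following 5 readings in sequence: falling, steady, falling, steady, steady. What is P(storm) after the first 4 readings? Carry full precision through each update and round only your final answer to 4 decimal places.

0.9205

Apply Bayes' rule sequentially, carrying P(storm) forward.
After 'falling': P(storm) = 0.5·0.6000 / (0.5·0.6000 + 0.1·0.4000) ≈ 0.8824
After 'steady': P(storm) = 0.5·0.8824 / (0.5·0.8824 + 0.9·0.1176) ≈ 0.8065
After 'falling': P(storm) = 0.5·0.8065 / (0.5·0.8065 + 0.1·0.1935) ≈ 0.9542
After 'steady': P(storm) = 0.5·0.9542 / (0.5·0.9542 + 0.9·0.0458) ≈ 0.9205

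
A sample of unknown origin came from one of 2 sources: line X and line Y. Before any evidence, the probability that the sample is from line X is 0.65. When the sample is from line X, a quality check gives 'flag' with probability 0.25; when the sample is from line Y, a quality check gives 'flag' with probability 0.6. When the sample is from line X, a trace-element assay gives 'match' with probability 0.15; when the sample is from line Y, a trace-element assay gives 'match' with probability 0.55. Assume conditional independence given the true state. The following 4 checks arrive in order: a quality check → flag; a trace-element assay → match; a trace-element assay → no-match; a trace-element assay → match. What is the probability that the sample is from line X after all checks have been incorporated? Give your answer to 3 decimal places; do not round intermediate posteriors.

0.098

After a quality check='flag': P(line X) = 0.25·0.6500 / (0.25·0.6500 + 0.6·0.3500) ≈ 0.4362
After a trace-element assay='match': P(line X) = 0.15·0.4362 / (0.15·0.4362 + 0.55·0.5638) ≈ 0.1743
After a trace-element assay='no-match': P(line X) = 0.85·0.1743 / (0.85·0.1743 + 0.45·0.8257) ≈ 0.2850
After a trace-element assay='match': P(line X) = 0.15·0.2850 / (0.15·0.2850 + 0.55·0.7150) ≈ 0.0981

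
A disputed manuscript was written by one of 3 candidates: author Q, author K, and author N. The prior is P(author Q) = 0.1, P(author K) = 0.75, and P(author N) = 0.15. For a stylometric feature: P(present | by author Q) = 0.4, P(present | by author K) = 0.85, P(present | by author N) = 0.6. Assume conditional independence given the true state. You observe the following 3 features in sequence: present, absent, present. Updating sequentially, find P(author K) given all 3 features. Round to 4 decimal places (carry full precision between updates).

0.7226

After 'present': normaliser = 0.4·0.1000 + 0.85·0.7500 + 0.6·0.1500; P(author Q) ≈ 0.0521, P(author K) ≈ 0.8306, P(author N) ≈ 0.1173
After 'absent': normaliser = 0.6·0.0521 + 0.15·0.8306 + 0.4·0.1173; P(author Q) ≈ 0.1542, P(author K) ≈ 0.6145, P(author N) ≈ 0.2313
After 'present': normaliser = 0.4·0.1542 + 0.85·0.6145 + 0.6·0.2313; P(author Q) ≈ 0.0853, P(author K) ≈ 0.7226, P(author N) ≈ 0.1920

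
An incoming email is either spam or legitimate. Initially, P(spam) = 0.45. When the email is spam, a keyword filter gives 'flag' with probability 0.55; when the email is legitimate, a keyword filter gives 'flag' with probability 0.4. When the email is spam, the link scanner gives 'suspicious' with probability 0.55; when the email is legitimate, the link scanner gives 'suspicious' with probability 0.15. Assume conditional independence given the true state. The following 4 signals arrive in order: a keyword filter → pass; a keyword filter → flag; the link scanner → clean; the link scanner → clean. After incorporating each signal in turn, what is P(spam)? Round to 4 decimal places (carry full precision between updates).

0.1913

After a keyword filter='pass': P(spam) = 0.45·0.4500 / (0.45·0.4500 + 0.6·0.5500) ≈ 0.3803
After a keyword filter='flag': P(spam) = 0.55·0.3803 / (0.55·0.3803 + 0.4·0.6197) ≈ 0.4576
After the link scanner='clean': P(spam) = 0.45·0.4576 / (0.45·0.4576 + 0.85·0.5424) ≈ 0.3088
After the link scanner='clean': P(spam) = 0.45·0.3088 / (0.45·0.3088 + 0.85·0.6912) ≈ 0.1913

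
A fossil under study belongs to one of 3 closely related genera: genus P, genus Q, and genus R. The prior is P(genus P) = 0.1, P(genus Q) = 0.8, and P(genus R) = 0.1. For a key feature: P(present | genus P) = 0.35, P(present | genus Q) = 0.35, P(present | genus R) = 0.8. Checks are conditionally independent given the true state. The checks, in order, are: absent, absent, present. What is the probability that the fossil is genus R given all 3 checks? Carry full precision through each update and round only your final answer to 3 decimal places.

0.023

After 'absent': normaliser = 0.65·0.1000 + 0.65·0.8000 + 0.2·0.1000; P(genus P) ≈ 0.1074, P(genus Q) ≈ 0.8595, P(genus R) ≈ 0.0331
After 'absent': normaliser = 0.65·0.1074 + 0.65·0.8595 + 0.2·0.0331; P(genus P) ≈ 0.1100, P(genus Q) ≈ 0.8796, P(genus R) ≈ 0.0104
After 'present': normaliser = 0.35·0.1100 + 0.35·0.8796 + 0.8·0.0104; P(genus P) ≈ 0.1085, P(genus Q) ≈ 0.8680, P(genus R) ≈ 0.0235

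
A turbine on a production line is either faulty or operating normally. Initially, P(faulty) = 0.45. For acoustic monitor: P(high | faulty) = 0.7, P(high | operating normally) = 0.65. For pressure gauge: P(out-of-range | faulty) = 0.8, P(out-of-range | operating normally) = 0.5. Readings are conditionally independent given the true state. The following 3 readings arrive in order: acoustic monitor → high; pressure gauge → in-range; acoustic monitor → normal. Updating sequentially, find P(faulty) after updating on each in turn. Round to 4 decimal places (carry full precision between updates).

0.2320

Apply Bayes' rule sequentially, carrying P(faulty) forward.
After acoustic monitor='high': P(faulty) = 0.7·0.4500 / (0.7·0.4500 + 0.65·0.5500) ≈ 0.4684
After pressure gauge='in-range': P(faulty) = 0.2·0.4684 / (0.2·0.4684 + 0.5·0.5316) ≈ 0.2606
After acoustic monitor='normal': P(faulty) = 0.3·0.2606 / (0.3·0.2606 + 0.35·0.7394) ≈ 0.2320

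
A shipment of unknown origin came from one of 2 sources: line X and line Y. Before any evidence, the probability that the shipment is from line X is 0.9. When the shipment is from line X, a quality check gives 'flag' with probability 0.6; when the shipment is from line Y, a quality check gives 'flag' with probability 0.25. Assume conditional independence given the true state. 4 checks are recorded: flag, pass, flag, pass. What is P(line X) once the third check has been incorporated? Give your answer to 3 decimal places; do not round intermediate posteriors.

After 'flag': P(line X) = 0.6·0.9000 / (0.6·0.9000 + 0.25·0.1000) ≈ 0.9558
After 'pass': P(line X) = 0.4·0.9558 / (0.4·0.9558 + 0.75·0.0442) ≈ 0.9201
After 'flag': P(line X) = 0.6·0.9201 / (0.6·0.9201 + 0.25·0.0799) ≈ 0.9651

0.965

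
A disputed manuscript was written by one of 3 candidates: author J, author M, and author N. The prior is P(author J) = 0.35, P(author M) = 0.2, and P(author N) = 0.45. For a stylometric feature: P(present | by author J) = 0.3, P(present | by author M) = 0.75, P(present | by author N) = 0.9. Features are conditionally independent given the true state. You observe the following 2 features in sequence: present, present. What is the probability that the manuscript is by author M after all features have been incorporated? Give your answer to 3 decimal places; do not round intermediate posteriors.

0.221

Apply Bayes' rule sequentially, carrying P(author M) forward.
After 'present': normaliser = 0.3·0.3500 + 0.75·0.2000 + 0.9·0.4500; P(author J) ≈ 0.1591, P(author M) ≈ 0.2273, P(author N) ≈ 0.6136
After 'present': normaliser = 0.3·0.1591 + 0.75·0.2273 + 0.9·0.6136; P(author J) ≈ 0.0619, P(author M) ≈ 0.2212, P(author N) ≈ 0.7168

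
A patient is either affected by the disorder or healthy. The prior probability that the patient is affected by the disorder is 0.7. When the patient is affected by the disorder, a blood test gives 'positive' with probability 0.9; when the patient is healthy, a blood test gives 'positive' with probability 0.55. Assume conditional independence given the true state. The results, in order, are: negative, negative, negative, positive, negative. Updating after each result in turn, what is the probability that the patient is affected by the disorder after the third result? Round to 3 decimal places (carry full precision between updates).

0.025

Apply Bayes' rule sequentially, carrying P(affected) forward.
After 'negative': P(affected) = 0.1·0.7000 / (0.1·0.7000 + 0.45·0.3000) ≈ 0.3415
After 'negative': P(affected) = 0.1·0.3415 / (0.1·0.3415 + 0.45·0.6585) ≈ 0.1033
After 'negative': P(affected) = 0.1·0.1033 / (0.1·0.1033 + 0.45·0.8967) ≈ 0.0250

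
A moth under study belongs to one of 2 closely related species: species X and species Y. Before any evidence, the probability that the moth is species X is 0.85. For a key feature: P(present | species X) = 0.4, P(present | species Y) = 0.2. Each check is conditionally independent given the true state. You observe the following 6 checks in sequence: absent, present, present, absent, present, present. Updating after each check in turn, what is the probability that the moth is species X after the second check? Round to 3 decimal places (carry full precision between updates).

After 'absent': P(species X) = 0.6·0.8500 / (0.6·0.8500 + 0.8·0.1500) ≈ 0.8095
After 'present': P(species X) = 0.4·0.8095 / (0.4·0.8095 + 0.2·0.1905) ≈ 0.8947

0.895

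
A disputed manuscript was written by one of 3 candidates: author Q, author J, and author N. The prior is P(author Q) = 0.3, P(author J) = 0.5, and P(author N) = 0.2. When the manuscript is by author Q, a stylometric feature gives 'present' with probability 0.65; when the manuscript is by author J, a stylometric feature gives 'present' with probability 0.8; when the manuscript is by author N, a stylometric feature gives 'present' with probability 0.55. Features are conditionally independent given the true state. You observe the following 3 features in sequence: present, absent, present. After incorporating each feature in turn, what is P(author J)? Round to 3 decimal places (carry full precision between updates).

After 'present': normaliser = 0.65·0.3000 + 0.8·0.5000 + 0.55·0.2000; P(author Q) ≈ 0.2766, P(author J) ≈ 0.5674, P(author N) ≈ 0.1560
After 'absent': normaliser = 0.35·0.2766 + 0.2·0.5674 + 0.45·0.1560; P(author Q) ≈ 0.3451, P(author J) ≈ 0.4046, P(author N) ≈ 0.2503
After 'present': normaliser = 0.65·0.3451 + 0.8·0.4046 + 0.55·0.2503; P(author Q) ≈ 0.3272, P(author J) ≈ 0.4720, P(author N) ≈ 0.2008

0.472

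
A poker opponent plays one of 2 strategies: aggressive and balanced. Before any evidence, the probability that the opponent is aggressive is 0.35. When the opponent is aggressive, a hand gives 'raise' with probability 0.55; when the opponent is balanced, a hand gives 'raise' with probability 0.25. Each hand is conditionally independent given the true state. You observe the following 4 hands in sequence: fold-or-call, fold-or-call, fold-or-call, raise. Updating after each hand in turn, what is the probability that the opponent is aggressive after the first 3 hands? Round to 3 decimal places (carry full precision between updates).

0.104

After 'fold-or-call': P(aggressive) = 0.45·0.3500 / (0.45·0.3500 + 0.75·0.6500) ≈ 0.2442
After 'fold-or-call': P(aggressive) = 0.45·0.2442 / (0.45·0.2442 + 0.75·0.7558) ≈ 0.1624
After 'fold-or-call': P(aggressive) = 0.45·0.1624 / (0.45·0.1624 + 0.75·0.8376) ≈ 0.1042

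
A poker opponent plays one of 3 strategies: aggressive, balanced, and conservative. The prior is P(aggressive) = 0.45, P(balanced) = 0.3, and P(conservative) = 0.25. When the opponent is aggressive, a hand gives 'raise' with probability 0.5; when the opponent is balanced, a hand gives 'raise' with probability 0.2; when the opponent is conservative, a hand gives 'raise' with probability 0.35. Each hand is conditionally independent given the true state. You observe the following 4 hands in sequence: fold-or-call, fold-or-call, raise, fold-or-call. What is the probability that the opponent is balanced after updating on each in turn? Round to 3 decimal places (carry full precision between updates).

0.371

After 'fold-or-call': normaliser = 0.5·0.4500 + 0.8·0.3000 + 0.65·0.2500; P(aggressive) ≈ 0.3586, P(balanced) ≈ 0.3825, P(conservative) ≈ 0.2590
After 'fold-or-call': normaliser = 0.5·0.3586 + 0.8·0.3825 + 0.65·0.2590; P(aggressive) ≈ 0.2743, P(balanced) ≈ 0.4681, P(conservative) ≈ 0.2575
After 'raise': normaliser = 0.5·0.2743 + 0.2·0.4681 + 0.35·0.2575; P(aggressive) ≈ 0.4274, P(balanced) ≈ 0.2918, P(conservative) ≈ 0.2809
After 'fold-or-call': normaliser = 0.5·0.4274 + 0.8·0.2918 + 0.65·0.2809; P(aggressive) ≈ 0.3394, P(balanced) ≈ 0.3707, P(conservative) ≈ 0.2900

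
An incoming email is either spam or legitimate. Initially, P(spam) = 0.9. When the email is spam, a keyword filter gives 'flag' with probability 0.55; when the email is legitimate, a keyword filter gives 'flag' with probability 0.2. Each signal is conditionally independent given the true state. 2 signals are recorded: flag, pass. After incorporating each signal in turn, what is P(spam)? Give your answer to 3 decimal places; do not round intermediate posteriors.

Apply Bayes' rule sequentially, carrying P(spam) forward.
After 'flag': P(spam) = 0.55·0.9000 / (0.55·0.9000 + 0.2·0.1000) ≈ 0.9612
After 'pass': P(spam) = 0.45·0.9612 / (0.45·0.9612 + 0.8·0.0388) ≈ 0.9330

0.933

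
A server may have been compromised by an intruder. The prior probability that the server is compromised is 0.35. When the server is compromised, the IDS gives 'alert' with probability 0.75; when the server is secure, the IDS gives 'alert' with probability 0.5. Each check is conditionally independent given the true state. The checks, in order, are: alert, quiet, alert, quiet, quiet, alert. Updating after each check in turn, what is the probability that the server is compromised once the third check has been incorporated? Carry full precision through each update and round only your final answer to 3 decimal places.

0.377

After 'alert': P(compromised) = 0.75·0.3500 / (0.75·0.3500 + 0.5·0.6500) ≈ 0.4468
After 'quiet': P(compromised) = 0.25·0.4468 / (0.25·0.4468 + 0.5·0.5532) ≈ 0.2877
After 'alert': P(compromised) = 0.75·0.2877 / (0.75·0.2877 + 0.5·0.7123) ≈ 0.3772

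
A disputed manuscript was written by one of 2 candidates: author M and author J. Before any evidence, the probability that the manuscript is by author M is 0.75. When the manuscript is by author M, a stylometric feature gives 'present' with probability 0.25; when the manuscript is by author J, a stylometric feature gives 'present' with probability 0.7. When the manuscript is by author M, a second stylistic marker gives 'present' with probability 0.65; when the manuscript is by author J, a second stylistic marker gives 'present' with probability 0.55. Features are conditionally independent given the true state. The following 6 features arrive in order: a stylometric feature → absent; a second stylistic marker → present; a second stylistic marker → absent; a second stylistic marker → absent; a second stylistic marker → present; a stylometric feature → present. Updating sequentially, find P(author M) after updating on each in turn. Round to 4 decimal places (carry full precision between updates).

After a stylometric feature='absent': P(author M) = 0.75·0.7500 / (0.75·0.7500 + 0.3·0.2500) ≈ 0.8824
After a second stylistic marker='present': P(author M) = 0.65·0.8824 / (0.65·0.8824 + 0.55·0.1176) ≈ 0.8986
After a second stylistic marker='absent': P(author M) = 0.35·0.8986 / (0.35·0.8986 + 0.45·0.1014) ≈ 0.8733
After a second stylistic marker='absent': P(author M) = 0.35·0.8733 / (0.35·0.8733 + 0.45·0.1267) ≈ 0.8428
After a second stylistic marker='present': P(author M) = 0.65·0.8428 / (0.65·0.8428 + 0.55·0.1572) ≈ 0.8637
After a stylometric feature='present': P(author M) = 0.25·0.8637 / (0.25·0.8637 + 0.7·0.1363) ≈ 0.6935

0.6935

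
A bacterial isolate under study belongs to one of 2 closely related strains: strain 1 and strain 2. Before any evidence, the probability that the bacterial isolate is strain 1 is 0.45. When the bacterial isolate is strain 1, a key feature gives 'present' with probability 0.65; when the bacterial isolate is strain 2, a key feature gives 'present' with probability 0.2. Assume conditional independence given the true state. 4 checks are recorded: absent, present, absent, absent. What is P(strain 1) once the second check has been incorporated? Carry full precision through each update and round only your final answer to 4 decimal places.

0.5378

After 'absent': P(strain 1) = 0.35·0.4500 / (0.35·0.4500 + 0.8·0.5500) ≈ 0.2636
After 'present': P(strain 1) = 0.65·0.2636 / (0.65·0.2636 + 0.2·0.7364) ≈ 0.5378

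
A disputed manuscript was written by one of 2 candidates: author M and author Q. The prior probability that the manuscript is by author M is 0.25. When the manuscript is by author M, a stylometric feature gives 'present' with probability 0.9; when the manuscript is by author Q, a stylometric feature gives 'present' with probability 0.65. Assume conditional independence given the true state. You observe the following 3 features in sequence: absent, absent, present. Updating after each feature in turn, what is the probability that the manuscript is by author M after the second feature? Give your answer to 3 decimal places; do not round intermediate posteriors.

After 'absent': P(author M) = 0.1·0.2500 / (0.1·0.2500 + 0.35·0.7500) ≈ 0.0870
After 'absent': P(author M) = 0.1·0.0870 / (0.1·0.0870 + 0.35·0.9130) ≈ 0.0265

0.026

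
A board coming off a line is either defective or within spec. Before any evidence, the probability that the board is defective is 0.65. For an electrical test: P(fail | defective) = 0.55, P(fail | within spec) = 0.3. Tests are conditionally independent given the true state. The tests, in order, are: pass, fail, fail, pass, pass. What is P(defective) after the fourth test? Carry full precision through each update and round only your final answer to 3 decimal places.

After 'pass': P(defective) = 0.45·0.6500 / (0.45·0.6500 + 0.7·0.3500) ≈ 0.5442
After 'fail': P(defective) = 0.55·0.5442 / (0.55·0.5442 + 0.3·0.4558) ≈ 0.6864
After 'fail': P(defective) = 0.55·0.6864 / (0.55·0.6864 + 0.3·0.3136) ≈ 0.8005
After 'pass': P(defective) = 0.45·0.8005 / (0.45·0.8005 + 0.7·0.1995) ≈ 0.7206

0.721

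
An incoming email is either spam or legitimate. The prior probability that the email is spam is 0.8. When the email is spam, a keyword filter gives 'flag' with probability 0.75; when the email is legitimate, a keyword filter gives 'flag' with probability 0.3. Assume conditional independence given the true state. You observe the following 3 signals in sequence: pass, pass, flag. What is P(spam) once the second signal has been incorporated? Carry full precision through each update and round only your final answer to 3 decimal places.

0.338

After 'pass': P(spam) = 0.25·0.8000 / (0.25·0.8000 + 0.7·0.2000) ≈ 0.5882
After 'pass': P(spam) = 0.25·0.5882 / (0.25·0.5882 + 0.7·0.4118) ≈ 0.3378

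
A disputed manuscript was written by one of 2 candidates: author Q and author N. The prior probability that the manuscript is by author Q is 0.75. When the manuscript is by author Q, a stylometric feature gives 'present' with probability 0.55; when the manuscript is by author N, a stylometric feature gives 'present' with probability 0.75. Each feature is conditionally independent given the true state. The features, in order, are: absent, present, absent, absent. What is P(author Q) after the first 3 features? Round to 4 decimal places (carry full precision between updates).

Each posterior becomes the prior for the next update.
After 'absent': P(author Q) = 0.45·0.7500 / (0.45·0.7500 + 0.25·0.2500) ≈ 0.8438
After 'present': P(author Q) = 0.55·0.8438 / (0.55·0.8438 + 0.75·0.1562) ≈ 0.7984
After 'absent': P(author Q) = 0.45·0.7984 / (0.45·0.7984 + 0.25·0.2016) ≈ 0.8770

0.8770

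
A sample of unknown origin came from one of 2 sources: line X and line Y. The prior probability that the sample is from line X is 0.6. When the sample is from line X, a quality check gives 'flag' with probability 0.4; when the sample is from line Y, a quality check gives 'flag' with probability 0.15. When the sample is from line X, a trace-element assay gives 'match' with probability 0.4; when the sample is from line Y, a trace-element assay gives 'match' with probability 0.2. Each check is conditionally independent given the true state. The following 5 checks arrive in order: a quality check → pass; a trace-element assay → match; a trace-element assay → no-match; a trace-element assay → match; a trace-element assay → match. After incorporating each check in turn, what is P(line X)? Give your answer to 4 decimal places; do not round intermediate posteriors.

After a quality check='pass': P(line X) = 0.6·0.6000 / (0.6·0.6000 + 0.85·0.4000) ≈ 0.5143
After a trace-element assay='match': P(line X) = 0.4·0.5143 / (0.4·0.5143 + 0.2·0.4857) ≈ 0.6792
After a trace-element assay='no-match': P(line X) = 0.6·0.6792 / (0.6·0.6792 + 0.8·0.3208) ≈ 0.6136
After a trace-element assay='match': P(line X) = 0.4·0.6136 / (0.4·0.6136 + 0.2·0.3864) ≈ 0.7606
After a trace-element assay='match': P(line X) = 0.4·0.7606 / (0.4·0.7606 + 0.2·0.2394) ≈ 0.8640

0.8640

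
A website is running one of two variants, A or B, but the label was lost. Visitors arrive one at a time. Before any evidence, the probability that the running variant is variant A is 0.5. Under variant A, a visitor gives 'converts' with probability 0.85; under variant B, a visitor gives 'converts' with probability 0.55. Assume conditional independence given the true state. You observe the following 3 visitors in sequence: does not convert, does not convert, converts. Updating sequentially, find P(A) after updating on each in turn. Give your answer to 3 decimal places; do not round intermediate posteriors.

Each posterior becomes the prior for the next update.
After 'does not convert': P(A) = 0.15·0.5000 / (0.15·0.5000 + 0.45·0.5000) ≈ 0.2500
After 'does not convert': P(A) = 0.15·0.2500 / (0.15·0.2500 + 0.45·0.7500) ≈ 0.1000
After 'converts': P(A) = 0.85·0.1000 / (0.85·0.1000 + 0.55·0.9000) ≈ 0.1466

0.147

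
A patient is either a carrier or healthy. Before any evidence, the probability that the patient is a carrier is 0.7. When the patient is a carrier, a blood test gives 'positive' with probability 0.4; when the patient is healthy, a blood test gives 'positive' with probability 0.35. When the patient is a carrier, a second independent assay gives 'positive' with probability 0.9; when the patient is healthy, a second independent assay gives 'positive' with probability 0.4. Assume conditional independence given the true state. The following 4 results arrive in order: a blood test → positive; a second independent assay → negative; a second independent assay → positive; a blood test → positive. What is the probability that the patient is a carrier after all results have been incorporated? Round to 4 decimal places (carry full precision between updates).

After a blood test='positive': P(carrier) = 0.4·0.7000 / (0.4·0.7000 + 0.35·0.3000) ≈ 0.7273
After a second independent assay='negative': P(carrier) = 0.1·0.7273 / (0.1·0.7273 + 0.6·0.2727) ≈ 0.3077
After a second independent assay='positive': P(carrier) = 0.9·0.3077 / (0.9·0.3077 + 0.4·0.6923) ≈ 0.5000
After a blood test='positive': P(carrier) = 0.4·0.5000 / (0.4·0.5000 + 0.35·0.5000) ≈ 0.5333

0.5333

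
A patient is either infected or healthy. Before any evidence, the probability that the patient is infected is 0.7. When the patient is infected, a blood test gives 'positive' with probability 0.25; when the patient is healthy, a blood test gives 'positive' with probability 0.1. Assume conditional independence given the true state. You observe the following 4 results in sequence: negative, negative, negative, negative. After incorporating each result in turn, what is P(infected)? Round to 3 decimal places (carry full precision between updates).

Each posterior becomes the prior for the next update.
After 'negative': P(infected) = 0.75·0.7000 / (0.75·0.7000 + 0.9·0.3000) ≈ 0.6604
After 'negative': P(infected) = 0.75·0.6604 / (0.75·0.6604 + 0.9·0.3396) ≈ 0.6184
After 'negative': P(infected) = 0.75·0.6184 / (0.75·0.6184 + 0.9·0.3816) ≈ 0.5745
After 'negative': P(infected) = 0.75·0.5745 / (0.75·0.5745 + 0.9·0.4255) ≈ 0.5295

0.529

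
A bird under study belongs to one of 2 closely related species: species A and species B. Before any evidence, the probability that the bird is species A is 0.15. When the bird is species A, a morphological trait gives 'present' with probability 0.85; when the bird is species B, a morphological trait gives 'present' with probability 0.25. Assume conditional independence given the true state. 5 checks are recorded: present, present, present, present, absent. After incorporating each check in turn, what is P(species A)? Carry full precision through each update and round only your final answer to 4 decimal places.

Each posterior becomes the prior for the next update.
After 'present': P(species A) = 0.85·0.1500 / (0.85·0.1500 + 0.25·0.8500) ≈ 0.3750
After 'present': P(species A) = 0.85·0.3750 / (0.85·0.3750 + 0.25·0.6250) ≈ 0.6711
After 'present': P(species A) = 0.85·0.6711 / (0.85·0.6711 + 0.25·0.3289) ≈ 0.8740
After 'present': P(species A) = 0.85·0.8740 / (0.85·0.8740 + 0.25·0.1260) ≈ 0.9593
After 'absent': P(species A) = 0.15·0.9593 / (0.15·0.9593 + 0.75·0.0407) ≈ 0.8251

0.8251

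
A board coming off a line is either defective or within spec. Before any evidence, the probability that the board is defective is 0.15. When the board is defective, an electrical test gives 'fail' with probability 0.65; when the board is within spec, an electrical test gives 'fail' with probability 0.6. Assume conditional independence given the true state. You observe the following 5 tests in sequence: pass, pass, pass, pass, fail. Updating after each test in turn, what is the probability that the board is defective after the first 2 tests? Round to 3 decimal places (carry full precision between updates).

After 'pass': P(defective) = 0.35·0.1500 / (0.35·0.1500 + 0.4·0.8500) ≈ 0.1338
After 'pass': P(defective) = 0.35·0.1338 / (0.35·0.1338 + 0.4·0.8662) ≈ 0.1190

0.119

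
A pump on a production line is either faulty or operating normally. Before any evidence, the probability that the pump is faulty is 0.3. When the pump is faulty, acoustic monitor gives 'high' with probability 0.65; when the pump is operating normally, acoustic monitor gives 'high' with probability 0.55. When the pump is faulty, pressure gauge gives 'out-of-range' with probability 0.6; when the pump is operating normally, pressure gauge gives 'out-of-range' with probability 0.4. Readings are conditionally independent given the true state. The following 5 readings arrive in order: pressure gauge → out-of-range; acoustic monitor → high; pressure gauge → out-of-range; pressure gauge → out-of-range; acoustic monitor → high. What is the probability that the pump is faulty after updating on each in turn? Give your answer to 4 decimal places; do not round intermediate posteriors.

0.6689

Apply Bayes' rule sequentially, carrying P(faulty) forward.
After pressure gauge='out-of-range': P(faulty) = 0.6·0.3000 / (0.6·0.3000 + 0.4·0.7000) ≈ 0.3913
After acoustic monitor='high': P(faulty) = 0.65·0.3913 / (0.65·0.3913 + 0.55·0.6087) ≈ 0.4317
After pressure gauge='out-of-range': P(faulty) = 0.6·0.4317 / (0.6·0.4317 + 0.4·0.5683) ≈ 0.5326
After pressure gauge='out-of-range': P(faulty) = 0.6·0.5326 / (0.6·0.5326 + 0.4·0.4674) ≈ 0.6309
After acoustic monitor='high': P(faulty) = 0.65·0.6309 / (0.65·0.6309 + 0.55·0.3691) ≈ 0.6689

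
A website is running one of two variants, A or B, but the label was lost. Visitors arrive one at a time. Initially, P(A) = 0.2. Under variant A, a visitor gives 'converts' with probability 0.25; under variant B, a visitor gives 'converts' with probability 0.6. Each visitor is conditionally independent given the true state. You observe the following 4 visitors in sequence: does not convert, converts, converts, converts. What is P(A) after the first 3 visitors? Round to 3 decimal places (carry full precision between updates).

0.075

After 'does not convert': P(A) = 0.75·0.2000 / (0.75·0.2000 + 0.4·0.8000) ≈ 0.3191
After 'converts': P(A) = 0.25·0.3191 / (0.25·0.3191 + 0.6·0.6809) ≈ 0.1634
After 'converts': P(A) = 0.25·0.1634 / (0.25·0.1634 + 0.6·0.8366) ≈ 0.0753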